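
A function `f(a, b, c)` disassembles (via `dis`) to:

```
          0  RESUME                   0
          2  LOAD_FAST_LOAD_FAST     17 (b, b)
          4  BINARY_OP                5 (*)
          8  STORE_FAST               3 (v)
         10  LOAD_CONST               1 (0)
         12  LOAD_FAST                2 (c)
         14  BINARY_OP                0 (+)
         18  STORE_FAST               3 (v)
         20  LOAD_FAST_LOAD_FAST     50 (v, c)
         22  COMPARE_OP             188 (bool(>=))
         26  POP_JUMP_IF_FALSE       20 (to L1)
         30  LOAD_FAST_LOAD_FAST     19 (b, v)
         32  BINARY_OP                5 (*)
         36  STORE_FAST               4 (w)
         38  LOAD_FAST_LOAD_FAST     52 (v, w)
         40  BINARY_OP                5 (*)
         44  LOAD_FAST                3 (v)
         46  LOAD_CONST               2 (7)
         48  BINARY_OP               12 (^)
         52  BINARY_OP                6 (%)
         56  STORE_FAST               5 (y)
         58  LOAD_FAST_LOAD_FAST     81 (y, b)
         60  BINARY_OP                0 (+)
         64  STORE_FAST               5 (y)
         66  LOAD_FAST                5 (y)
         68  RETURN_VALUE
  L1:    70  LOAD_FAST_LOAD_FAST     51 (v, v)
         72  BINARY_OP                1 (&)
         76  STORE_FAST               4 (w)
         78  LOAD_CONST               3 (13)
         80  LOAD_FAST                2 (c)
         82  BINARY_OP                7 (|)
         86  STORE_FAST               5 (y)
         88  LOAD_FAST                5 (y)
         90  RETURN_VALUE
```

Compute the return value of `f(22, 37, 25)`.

LOAD_FAST_LOAD_FAST b,b → push 37,37. Stack: [37, 37]
BINARY_OP * → 37 * 37 = 1369. Stack: [1369]
STORE_FAST v → v=1369. Stack: []
LOAD_CONST → push 0. Stack: [0]
LOAD_FAST c → push 25. Stack: [0, 25]
BINARY_OP + → 0 + 25 = 25. Stack: [25]
STORE_FAST v → v=25. Stack: []
LOAD_FAST_LOAD_FAST v,c → push 25,25. Stack: [25, 25]
COMPARE_OP bool(>=) → 25 vs 25 = True. Stack: [True]
POP_JUMP_IF_FALSE → pop True; no jump. Stack: []
LOAD_FAST_LOAD_FAST b,v → push 37,25. Stack: [37, 25]
BINARY_OP * → 37 * 25 = 925. Stack: [925]
STORE_FAST w → w=925. Stack: []
LOAD_FAST_LOAD_FAST v,w → push 25,925. Stack: [25, 925]
BINARY_OP * → 25 * 925 = 23125. Stack: [23125]
LOAD_FAST v → push 25. Stack: [23125, 25]
LOAD_CONST → push 7. Stack: [23125, 25, 7]
BINARY_OP ^ → 25 ^ 7 = 30. Stack: [23125, 30]
BINARY_OP % → 23125 % 30 = 25. Stack: [25]
STORE_FAST y → y=25. Stack: []
LOAD_FAST_LOAD_FAST y,b → push 25,37. Stack: [25, 37]
BINARY_OP + → 25 + 37 = 62. Stack: [62]
STORE_FAST y → y=62. Stack: []
LOAD_FAST y → push 62. Stack: [62]
RETURN_VALUE → return 62.

62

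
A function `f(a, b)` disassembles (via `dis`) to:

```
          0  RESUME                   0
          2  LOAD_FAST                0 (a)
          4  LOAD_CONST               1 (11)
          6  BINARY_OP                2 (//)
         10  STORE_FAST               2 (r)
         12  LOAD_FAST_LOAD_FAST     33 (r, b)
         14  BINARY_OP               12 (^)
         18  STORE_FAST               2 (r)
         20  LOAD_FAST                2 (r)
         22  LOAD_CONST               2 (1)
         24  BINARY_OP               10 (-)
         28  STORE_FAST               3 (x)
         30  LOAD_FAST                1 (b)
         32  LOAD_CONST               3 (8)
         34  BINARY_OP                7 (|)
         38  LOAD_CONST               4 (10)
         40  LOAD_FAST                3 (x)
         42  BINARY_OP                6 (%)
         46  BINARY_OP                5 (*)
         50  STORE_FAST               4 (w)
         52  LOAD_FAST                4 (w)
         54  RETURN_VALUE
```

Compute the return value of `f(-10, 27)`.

-513

LOAD_FAST a → push -10. Stack: [-10]
LOAD_CONST → push 11. Stack: [-10, 11]
BINARY_OP // → -10 // 11 = -1. Stack: [-1]
STORE_FAST r → r=-1. Stack: []
LOAD_FAST_LOAD_FAST r,b → push -1,27. Stack: [-1, 27]
BINARY_OP ^ → -1 ^ 27 = -28. Stack: [-28]
STORE_FAST r → r=-28. Stack: []
LOAD_FAST r → push -28. Stack: [-28]
LOAD_CONST → push 1. Stack: [-28, 1]
BINARY_OP - → -28 - 1 = -29. Stack: [-29]
STORE_FAST x → x=-29. Stack: []
LOAD_FAST b → push 27. Stack: [27]
LOAD_CONST → push 8. Stack: [27, 8]
BINARY_OP | → 27 | 8 = 27. Stack: [27]
LOAD_CONST → push 10. Stack: [27, 10]
LOAD_FAST x → push -29. Stack: [27, 10, -29]
BINARY_OP % → 10 % -29 = -19. Stack: [27, -19]
BINARY_OP * → 27 * -19 = -513. Stack: [-513]
STORE_FAST w → w=-513. Stack: []
LOAD_FAST w → push -513. Stack: [-513]
RETURN_VALUE → return -513.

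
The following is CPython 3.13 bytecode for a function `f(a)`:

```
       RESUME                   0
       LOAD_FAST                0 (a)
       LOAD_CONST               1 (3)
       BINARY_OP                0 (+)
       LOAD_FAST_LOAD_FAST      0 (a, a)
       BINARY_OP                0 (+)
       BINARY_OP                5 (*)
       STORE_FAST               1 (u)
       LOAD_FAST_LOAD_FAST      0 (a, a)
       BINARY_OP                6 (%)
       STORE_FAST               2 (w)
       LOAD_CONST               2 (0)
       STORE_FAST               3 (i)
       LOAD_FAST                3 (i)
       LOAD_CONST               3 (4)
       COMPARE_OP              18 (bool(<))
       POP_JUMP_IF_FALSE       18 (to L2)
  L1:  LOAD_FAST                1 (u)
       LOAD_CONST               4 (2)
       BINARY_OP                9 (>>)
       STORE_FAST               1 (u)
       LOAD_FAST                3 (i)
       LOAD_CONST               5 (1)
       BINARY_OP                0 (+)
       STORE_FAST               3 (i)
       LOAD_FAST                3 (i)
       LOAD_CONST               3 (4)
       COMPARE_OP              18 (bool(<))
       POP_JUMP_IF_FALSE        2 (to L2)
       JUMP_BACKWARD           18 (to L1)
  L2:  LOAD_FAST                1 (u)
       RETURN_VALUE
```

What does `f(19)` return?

3

LOAD_FAST a → push 19. Stack: [19]
LOAD_CONST → push 3. Stack: [19, 3]
BINARY_OP + → 19 + 3 = 22. Stack: [22]
LOAD_FAST_LOAD_FAST a,a → push 19,19. Stack: [22, 19, 19]
BINARY_OP + → 19 + 19 = 38. Stack: [22, 38]
BINARY_OP * → 22 * 38 = 836. Stack: [836]
STORE_FAST u → u=836. Stack: []
LOAD_FAST_LOAD_FAST a,a → push 19,19. Stack: [19, 19]
BINARY_OP % → 19 % 19 = 0. Stack: [0]
STORE_FAST w → w=0. Stack: []
LOAD_CONST → push 0. Stack: [0]
STORE_FAST i → i=0. Stack: []
LOAD_FAST i → push 0. Stack: [0]
LOAD_CONST → push 4. Stack: [0, 4]
COMPARE_OP bool(<) → 0 vs 4 = True. Stack: [True]
POP_JUMP_IF_FALSE → pop True; no jump. Stack: []
LOAD_FAST u → push 836. Stack: [836]
LOAD_CONST → push 2. Stack: [836, 2]
BINARY_OP >> → 836 >> 2 = 209. Stack: [209]
STORE_FAST u → u=209. Stack: []
LOAD_FAST i → push 0. Stack: [0]
LOAD_CONST → push 1. Stack: [0, 1]
BINARY_OP + → 0 + 1 = 1. Stack: [1]
STORE_FAST i → i=1. Stack: []
LOAD_FAST i → push 1. Stack: [1]
LOAD_CONST → push 4. Stack: [1, 4]
COMPARE_OP bool(<) → 1 vs 4 = True. Stack: [True]
POP_JUMP_IF_FALSE → pop True; no jump. Stack: []
LOAD_FAST u → push 209. Stack: [209]
LOAD_CONST → push 2. Stack: [209, 2]
BINARY_OP >> → 209 >> 2 = 52. Stack: [52]
STORE_FAST u → u=52. Stack: []
LOAD_FAST i → push 1. Stack: [1]
LOAD_CONST → push 1. Stack: [1, 1]
BINARY_OP + → 1 + 1 = 2. Stack: [2]
STORE_FAST i → i=2. Stack: []
LOAD_FAST i → push 2. Stack: [2]
LOAD_CONST → push 4. Stack: [2, 4]
COMPARE_OP bool(<) → 2 vs 4 = True. Stack: [True]
POP_JUMP_IF_FALSE → pop True; no jump. Stack: []
LOAD_FAST u → push 52. Stack: [52]
LOAD_CONST → push 2. Stack: [52, 2]
BINARY_OP >> → 52 >> 2 = 13. Stack: [13]
STORE_FAST u → u=13. Stack: []
LOAD_FAST i → push 2. Stack: [2]
LOAD_CONST → push 1. Stack: [2, 1]
BINARY_OP + → 2 + 1 = 3. Stack: [3]
STORE_FAST i → i=3. Stack: []
LOAD_FAST i → push 3. Stack: [3]
LOAD_CONST → push 4. Stack: [3, 4]
COMPARE_OP bool(<) → 3 vs 4 = True. Stack: [True]
POP_JUMP_IF_FALSE → pop True; no jump. Stack: []
LOAD_FAST u → push 13. Stack: [13]
LOAD_CONST → push 2. Stack: [13, 2]
BINARY_OP >> → 13 >> 2 = 3. Stack: [3]
STORE_FAST u → u=3. Stack: []
LOAD_FAST i → push 3. Stack: [3]
LOAD_CONST → push 1. Stack: [3, 1]
BINARY_OP + → 3 + 1 = 4. Stack: [4]
STORE_FAST i → i=4. Stack: []
LOAD_FAST i → push 4. Stack: [4]
LOAD_CONST → push 4. Stack: [4, 4]
COMPARE_OP bool(<) → 4 vs 4 = False. Stack: [False]
POP_JUMP_IF_FALSE → pop False; jump. Stack: []
LOAD_FAST u → push 3. Stack: [3]
RETURN_VALUE → return 3.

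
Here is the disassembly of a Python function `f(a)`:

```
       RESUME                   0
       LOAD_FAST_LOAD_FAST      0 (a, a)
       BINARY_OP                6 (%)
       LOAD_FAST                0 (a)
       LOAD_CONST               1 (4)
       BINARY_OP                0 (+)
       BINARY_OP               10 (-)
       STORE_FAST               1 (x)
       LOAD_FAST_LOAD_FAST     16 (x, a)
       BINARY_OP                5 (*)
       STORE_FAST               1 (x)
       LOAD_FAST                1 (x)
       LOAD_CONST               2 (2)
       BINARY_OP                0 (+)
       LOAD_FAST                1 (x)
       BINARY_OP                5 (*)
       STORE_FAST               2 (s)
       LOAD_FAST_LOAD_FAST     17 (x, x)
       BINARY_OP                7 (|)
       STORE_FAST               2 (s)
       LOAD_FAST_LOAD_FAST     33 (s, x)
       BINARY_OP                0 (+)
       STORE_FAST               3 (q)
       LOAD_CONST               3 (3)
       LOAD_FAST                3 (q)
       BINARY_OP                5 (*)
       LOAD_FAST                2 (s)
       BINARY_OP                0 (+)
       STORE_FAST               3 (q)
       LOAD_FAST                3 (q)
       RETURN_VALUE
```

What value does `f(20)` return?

-3360

LOAD_FAST_LOAD_FAST a,a → push 20,20. Stack: [20, 20]
BINARY_OP % → 20 % 20 = 0. Stack: [0]
LOAD_FAST a → push 20. Stack: [0, 20]
LOAD_CONST → push 4. Stack: [0, 20, 4]
BINARY_OP + → 20 + 4 = 24. Stack: [0, 24]
BINARY_OP - → 0 - 24 = -24. Stack: [-24]
STORE_FAST x → x=-24. Stack: []
LOAD_FAST_LOAD_FAST x,a → push -24,20. Stack: [-24, 20]
BINARY_OP * → -24 * 20 = -480. Stack: [-480]
STORE_FAST x → x=-480. Stack: []
LOAD_FAST x → push -480. Stack: [-480]
LOAD_CONST → push 2. Stack: [-480, 2]
BINARY_OP + → -480 + 2 = -478. Stack: [-478]
LOAD_FAST x → push -480. Stack: [-478, -480]
BINARY_OP * → -478 * -480 = 229440. Stack: [229440]
STORE_FAST s → s=229440. Stack: []
LOAD_FAST_LOAD_FAST x,x → push -480,-480. Stack: [-480, -480]
BINARY_OP | → -480 | -480 = -480. Stack: [-480]
STORE_FAST s → s=-480. Stack: []
LOAD_FAST_LOAD_FAST s,x → push -480,-480. Stack: [-480, -480]
BINARY_OP + → -480 + -480 = -960. Stack: [-960]
STORE_FAST q → q=-960. Stack: []
LOAD_CONST → push 3. Stack: [3]
LOAD_FAST q → push -960. Stack: [3, -960]
BINARY_OP * → 3 * -960 = -2880. Stack: [-2880]
LOAD_FAST s → push -480. Stack: [-2880, -480]
BINARY_OP + → -2880 + -480 = -3360. Stack: [-3360]
STORE_FAST q → q=-3360. Stack: []
LOAD_FAST q → push -3360. Stack: [-3360]
RETURN_VALUE → return -3360.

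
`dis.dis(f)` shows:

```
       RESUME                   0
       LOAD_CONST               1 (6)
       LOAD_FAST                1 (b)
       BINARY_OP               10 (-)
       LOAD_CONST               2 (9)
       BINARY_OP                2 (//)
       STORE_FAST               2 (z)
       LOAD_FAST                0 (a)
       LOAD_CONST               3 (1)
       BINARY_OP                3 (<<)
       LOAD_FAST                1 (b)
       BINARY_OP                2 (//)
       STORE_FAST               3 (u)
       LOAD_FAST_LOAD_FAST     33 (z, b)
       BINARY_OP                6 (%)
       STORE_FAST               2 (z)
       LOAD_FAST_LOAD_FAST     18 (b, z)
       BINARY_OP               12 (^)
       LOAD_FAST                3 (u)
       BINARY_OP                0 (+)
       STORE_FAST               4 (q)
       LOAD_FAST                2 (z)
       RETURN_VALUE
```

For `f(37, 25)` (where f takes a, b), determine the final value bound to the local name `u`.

2

LOAD_CONST → push 6. Stack: [6]
LOAD_FAST b → push 25. Stack: [6, 25]
BINARY_OP - → 6 - 25 = -19. Stack: [-19]
LOAD_CONST → push 9. Stack: [-19, 9]
BINARY_OP // → -19 // 9 = -3. Stack: [-3]
STORE_FAST z → z=-3. Stack: []
LOAD_FAST a → push 37. Stack: [37]
LOAD_CONST → push 1. Stack: [37, 1]
BINARY_OP << → 37 << 1 = 74. Stack: [74]
LOAD_FAST b → push 25. Stack: [74, 25]
BINARY_OP // → 74 // 25 = 2. Stack: [2]
STORE_FAST u → u=2. Stack: []
LOAD_FAST_LOAD_FAST z,b → push -3,25. Stack: [-3, 25]
BINARY_OP % → -3 % 25 = 22. Stack: [22]
STORE_FAST z → z=22. Stack: []
LOAD_FAST_LOAD_FAST b,z → push 25,22. Stack: [25, 22]
BINARY_OP ^ → 25 ^ 22 = 15. Stack: [15]
LOAD_FAST u → push 2. Stack: [15, 2]
BINARY_OP + → 15 + 2 = 17. Stack: [17]
STORE_FAST q → q=17. Stack: []
LOAD_FAST z → push 22. Stack: [22]
RETURN_VALUE → return 22.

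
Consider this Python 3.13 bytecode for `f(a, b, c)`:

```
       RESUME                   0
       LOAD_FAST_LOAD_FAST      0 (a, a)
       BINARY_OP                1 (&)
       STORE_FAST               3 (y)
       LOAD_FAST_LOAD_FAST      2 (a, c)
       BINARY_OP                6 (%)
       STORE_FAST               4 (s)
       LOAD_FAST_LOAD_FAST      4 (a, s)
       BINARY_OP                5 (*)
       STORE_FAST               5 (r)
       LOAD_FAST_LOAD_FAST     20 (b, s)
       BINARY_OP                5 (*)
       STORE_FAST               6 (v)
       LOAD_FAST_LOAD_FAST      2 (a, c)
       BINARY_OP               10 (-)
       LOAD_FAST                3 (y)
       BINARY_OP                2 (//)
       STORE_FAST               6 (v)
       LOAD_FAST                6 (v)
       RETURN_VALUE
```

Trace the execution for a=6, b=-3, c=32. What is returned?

-5

LOAD_FAST_LOAD_FAST a,a → push 6,6. Stack: [6, 6]
BINARY_OP & → 6 & 6 = 6. Stack: [6]
STORE_FAST y → y=6. Stack: []
LOAD_FAST_LOAD_FAST a,c → push 6,32. Stack: [6, 32]
BINARY_OP % → 6 % 32 = 6. Stack: [6]
STORE_FAST s → s=6. Stack: []
LOAD_FAST_LOAD_FAST a,s → push 6,6. Stack: [6, 6]
BINARY_OP * → 6 * 6 = 36. Stack: [36]
STORE_FAST r → r=36. Stack: []
LOAD_FAST_LOAD_FAST b,s → push -3,6. Stack: [-3, 6]
BINARY_OP * → -3 * 6 = -18. Stack: [-18]
STORE_FAST v → v=-18. Stack: []
LOAD_FAST_LOAD_FAST a,c → push 6,32. Stack: [6, 32]
BINARY_OP - → 6 - 32 = -26. Stack: [-26]
LOAD_FAST y → push 6. Stack: [-26, 6]
BINARY_OP // → -26 // 6 = -5. Stack: [-5]
STORE_FAST v → v=-5. Stack: []
LOAD_FAST v → push -5. Stack: [-5]
RETURN_VALUE → return -5.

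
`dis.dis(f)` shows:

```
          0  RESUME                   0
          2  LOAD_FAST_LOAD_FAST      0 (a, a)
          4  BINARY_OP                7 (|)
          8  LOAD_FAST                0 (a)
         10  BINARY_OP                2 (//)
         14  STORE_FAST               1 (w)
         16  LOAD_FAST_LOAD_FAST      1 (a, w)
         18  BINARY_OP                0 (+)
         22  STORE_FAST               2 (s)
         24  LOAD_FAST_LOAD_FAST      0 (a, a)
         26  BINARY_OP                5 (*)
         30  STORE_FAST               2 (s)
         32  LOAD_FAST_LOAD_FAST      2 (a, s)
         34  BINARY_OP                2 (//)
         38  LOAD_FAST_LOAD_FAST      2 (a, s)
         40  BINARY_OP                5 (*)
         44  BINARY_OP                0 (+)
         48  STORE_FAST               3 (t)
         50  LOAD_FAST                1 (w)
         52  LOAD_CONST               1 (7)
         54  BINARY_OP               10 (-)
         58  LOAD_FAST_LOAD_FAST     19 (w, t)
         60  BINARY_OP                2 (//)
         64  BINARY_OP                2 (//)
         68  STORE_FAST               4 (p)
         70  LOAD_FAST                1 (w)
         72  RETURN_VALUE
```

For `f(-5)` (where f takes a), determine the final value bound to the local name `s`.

25

LOAD_FAST_LOAD_FAST a,a → push -5,-5. Stack: [-5, -5]
BINARY_OP | → -5 | -5 = -5. Stack: [-5]
LOAD_FAST a → push -5. Stack: [-5, -5]
BINARY_OP // → -5 // -5 = 1. Stack: [1]
STORE_FAST w → w=1. Stack: []
LOAD_FAST_LOAD_FAST a,w → push -5,1. Stack: [-5, 1]
BINARY_OP + → -5 + 1 = -4. Stack: [-4]
STORE_FAST s → s=-4. Stack: []
LOAD_FAST_LOAD_FAST a,a → push -5,-5. Stack: [-5, -5]
BINARY_OP * → -5 * -5 = 25. Stack: [25]
STORE_FAST s → s=25. Stack: []
LOAD_FAST_LOAD_FAST a,s → push -5,25. Stack: [-5, 25]
BINARY_OP // → -5 // 25 = -1. Stack: [-1]
LOAD_FAST_LOAD_FAST a,s → push -5,25. Stack: [-1, -5, 25]
BINARY_OP * → -5 * 25 = -125. Stack: [-1, -125]
BINARY_OP + → -1 + -125 = -126. Stack: [-126]
STORE_FAST t → t=-126. Stack: []
LOAD_FAST w → push 1. Stack: [1]
LOAD_CONST → push 7. Stack: [1, 7]
BINARY_OP - → 1 - 7 = -6. Stack: [-6]
LOAD_FAST_LOAD_FAST w,t → push 1,-126. Stack: [-6, 1, -126]
BINARY_OP // → 1 // -126 = -1. Stack: [-6, -1]
BINARY_OP // → -6 // -1 = 6. Stack: [6]
STORE_FAST p → p=6. Stack: []
LOAD_FAST w → push 1. Stack: [1]
RETURN_VALUE → return 1.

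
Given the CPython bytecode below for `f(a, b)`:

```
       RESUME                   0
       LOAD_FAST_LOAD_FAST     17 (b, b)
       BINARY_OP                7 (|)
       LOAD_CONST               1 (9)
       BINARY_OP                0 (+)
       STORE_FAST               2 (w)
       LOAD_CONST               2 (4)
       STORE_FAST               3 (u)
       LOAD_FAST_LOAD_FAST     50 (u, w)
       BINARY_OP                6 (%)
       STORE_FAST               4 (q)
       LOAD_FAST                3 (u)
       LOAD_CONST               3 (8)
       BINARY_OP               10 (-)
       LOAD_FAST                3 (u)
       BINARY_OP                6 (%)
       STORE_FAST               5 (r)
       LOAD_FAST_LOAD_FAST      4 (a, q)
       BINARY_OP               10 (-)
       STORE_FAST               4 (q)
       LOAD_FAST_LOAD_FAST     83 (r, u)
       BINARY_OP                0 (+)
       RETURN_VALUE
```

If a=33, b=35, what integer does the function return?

4

LOAD_FAST_LOAD_FAST b,b → push 35,35. Stack: [35, 35]
BINARY_OP | → 35 | 35 = 35. Stack: [35]
LOAD_CONST → push 9. Stack: [35, 9]
BINARY_OP + → 35 + 9 = 44. Stack: [44]
STORE_FAST w → w=44. Stack: []
LOAD_CONST → push 4. Stack: [4]
STORE_FAST u → u=4. Stack: []
LOAD_FAST_LOAD_FAST u,w → push 4,44. Stack: [4, 44]
BINARY_OP % → 4 % 44 = 4. Stack: [4]
STORE_FAST q → q=4. Stack: []
LOAD_FAST u → push 4. Stack: [4]
LOAD_CONST → push 8. Stack: [4, 8]
BINARY_OP - → 4 - 8 = -4. Stack: [-4]
LOAD_FAST u → push 4. Stack: [-4, 4]
BINARY_OP % → -4 % 4 = 0. Stack: [0]
STORE_FAST r → r=0. Stack: []
LOAD_FAST_LOAD_FAST a,q → push 33,4. Stack: [33, 4]
BINARY_OP - → 33 - 4 = 29. Stack: [29]
STORE_FAST q → q=29. Stack: []
LOAD_FAST_LOAD_FAST r,u → push 0,4. Stack: [0, 4]
BINARY_OP + → 0 + 4 = 4. Stack: [4]
RETURN_VALUE → return 4.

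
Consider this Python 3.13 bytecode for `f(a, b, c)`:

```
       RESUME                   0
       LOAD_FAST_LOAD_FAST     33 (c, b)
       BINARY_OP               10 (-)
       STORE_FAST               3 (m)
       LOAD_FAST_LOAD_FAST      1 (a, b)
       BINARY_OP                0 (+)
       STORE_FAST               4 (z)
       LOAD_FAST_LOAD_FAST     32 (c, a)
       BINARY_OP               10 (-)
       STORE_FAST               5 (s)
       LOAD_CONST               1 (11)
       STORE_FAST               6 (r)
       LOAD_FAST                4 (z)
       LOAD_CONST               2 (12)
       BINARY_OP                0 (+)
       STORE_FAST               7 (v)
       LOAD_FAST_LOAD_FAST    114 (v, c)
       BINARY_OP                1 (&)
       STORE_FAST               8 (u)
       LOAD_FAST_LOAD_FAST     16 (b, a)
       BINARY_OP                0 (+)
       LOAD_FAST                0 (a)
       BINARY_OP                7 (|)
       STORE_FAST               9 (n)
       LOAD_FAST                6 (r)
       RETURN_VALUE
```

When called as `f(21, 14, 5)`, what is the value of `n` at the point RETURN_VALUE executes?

LOAD_FAST_LOAD_FAST c,b → push 5,14. Stack: [5, 14]
BINARY_OP - → 5 - 14 = -9. Stack: [-9]
STORE_FAST m → m=-9. Stack: []
LOAD_FAST_LOAD_FAST a,b → push 21,14. Stack: [21, 14]
BINARY_OP + → 21 + 14 = 35. Stack: [35]
STORE_FAST z → z=35. Stack: []
LOAD_FAST_LOAD_FAST c,a → push 5,21. Stack: [5, 21]
BINARY_OP - → 5 - 21 = -16. Stack: [-16]
STORE_FAST s → s=-16. Stack: []
LOAD_CONST → push 11. Stack: [11]
STORE_FAST r → r=11. Stack: []
LOAD_FAST z → push 35. Stack: [35]
LOAD_CONST → push 12. Stack: [35, 12]
BINARY_OP + → 35 + 12 = 47. Stack: [47]
STORE_FAST v → v=47. Stack: []
LOAD_FAST_LOAD_FAST v,c → push 47,5. Stack: [47, 5]
BINARY_OP & → 47 & 5 = 5. Stack: [5]
STORE_FAST u → u=5. Stack: []
LOAD_FAST_LOAD_FAST b,a → push 14,21. Stack: [14, 21]
BINARY_OP + → 14 + 21 = 35. Stack: [35]
LOAD_FAST a → push 21. Stack: [35, 21]
BINARY_OP | → 35 | 21 = 55. Stack: [55]
STORE_FAST n → n=55. Stack: []
LOAD_FAST r → push 11. Stack: [11]
RETURN_VALUE → return 11.

55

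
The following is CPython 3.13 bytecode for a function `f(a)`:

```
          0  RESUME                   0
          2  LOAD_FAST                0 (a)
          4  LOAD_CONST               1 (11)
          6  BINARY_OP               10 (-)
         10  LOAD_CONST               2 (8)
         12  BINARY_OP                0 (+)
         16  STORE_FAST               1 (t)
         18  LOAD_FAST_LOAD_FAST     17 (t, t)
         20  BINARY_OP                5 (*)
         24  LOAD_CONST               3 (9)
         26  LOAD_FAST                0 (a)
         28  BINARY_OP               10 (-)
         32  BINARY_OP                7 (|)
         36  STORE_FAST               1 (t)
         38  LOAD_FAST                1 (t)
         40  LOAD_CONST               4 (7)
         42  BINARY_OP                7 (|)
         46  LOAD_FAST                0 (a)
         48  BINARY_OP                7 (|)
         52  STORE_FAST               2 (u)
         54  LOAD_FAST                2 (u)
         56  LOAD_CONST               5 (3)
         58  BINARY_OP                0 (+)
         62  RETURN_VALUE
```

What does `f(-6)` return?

2

LOAD_FAST a → push -6. Stack: [-6]
LOAD_CONST → push 11. Stack: [-6, 11]
BINARY_OP - → -6 - 11 = -17. Stack: [-17]
LOAD_CONST → push 8. Stack: [-17, 8]
BINARY_OP + → -17 + 8 = -9. Stack: [-9]
STORE_FAST t → t=-9. Stack: []
LOAD_FAST_LOAD_FAST t,t → push -9,-9. Stack: [-9, -9]
BINARY_OP * → -9 * -9 = 81. Stack: [81]
LOAD_CONST → push 9. Stack: [81, 9]
LOAD_FAST a → push -6. Stack: [81, 9, -6]
BINARY_OP - → 9 - -6 = 15. Stack: [81, 15]
BINARY_OP | → 81 | 15 = 95. Stack: [95]
STORE_FAST t → t=95. Stack: []
LOAD_FAST t → push 95. Stack: [95]
LOAD_CONST → push 7. Stack: [95, 7]
BINARY_OP | → 95 | 7 = 95. Stack: [95]
LOAD_FAST a → push -6. Stack: [95, -6]
BINARY_OP | → 95 | -6 = -1. Stack: [-1]
STORE_FAST u → u=-1. Stack: []
LOAD_FAST u → push -1. Stack: [-1]
LOAD_CONST → push 3. Stack: [-1, 3]
BINARY_OP + → -1 + 3 = 2. Stack: [2]
RETURN_VALUE → return 2.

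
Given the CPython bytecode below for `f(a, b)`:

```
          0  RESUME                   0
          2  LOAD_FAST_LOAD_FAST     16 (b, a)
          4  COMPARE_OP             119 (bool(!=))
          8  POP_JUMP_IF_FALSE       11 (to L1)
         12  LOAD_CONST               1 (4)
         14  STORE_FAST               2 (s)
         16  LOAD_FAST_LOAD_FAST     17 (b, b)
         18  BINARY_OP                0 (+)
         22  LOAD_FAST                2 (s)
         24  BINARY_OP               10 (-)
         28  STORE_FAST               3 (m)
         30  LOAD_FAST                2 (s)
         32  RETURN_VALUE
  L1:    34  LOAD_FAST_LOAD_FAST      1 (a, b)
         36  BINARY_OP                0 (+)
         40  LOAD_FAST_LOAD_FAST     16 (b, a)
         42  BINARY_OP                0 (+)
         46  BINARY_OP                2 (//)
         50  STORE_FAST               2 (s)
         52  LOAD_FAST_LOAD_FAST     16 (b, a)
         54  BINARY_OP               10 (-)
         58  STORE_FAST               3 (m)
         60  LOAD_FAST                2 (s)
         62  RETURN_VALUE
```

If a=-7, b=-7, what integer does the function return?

LOAD_FAST_LOAD_FAST b,a → push -7,-7. Stack: [-7, -7]
COMPARE_OP bool(!=) → -7 vs -7 = False. Stack: [False]
POP_JUMP_IF_FALSE → pop False; jump. Stack: []
LOAD_FAST_LOAD_FAST a,b → push -7,-7. Stack: [-7, -7]
BINARY_OP + → -7 + -7 = -14. Stack: [-14]
LOAD_FAST_LOAD_FAST b,a → push -7,-7. Stack: [-14, -7, -7]
BINARY_OP + → -7 + -7 = -14. Stack: [-14, -14]
BINARY_OP // → -14 // -14 = 1. Stack: [1]
STORE_FAST s → s=1. Stack: []
LOAD_FAST_LOAD_FAST b,a → push -7,-7. Stack: [-7, -7]
BINARY_OP - → -7 - -7 = 0. Stack: [0]
STORE_FAST m → m=0. Stack: []
LOAD_FAST s → push 1. Stack: [1]
RETURN_VALUE → return 1.

1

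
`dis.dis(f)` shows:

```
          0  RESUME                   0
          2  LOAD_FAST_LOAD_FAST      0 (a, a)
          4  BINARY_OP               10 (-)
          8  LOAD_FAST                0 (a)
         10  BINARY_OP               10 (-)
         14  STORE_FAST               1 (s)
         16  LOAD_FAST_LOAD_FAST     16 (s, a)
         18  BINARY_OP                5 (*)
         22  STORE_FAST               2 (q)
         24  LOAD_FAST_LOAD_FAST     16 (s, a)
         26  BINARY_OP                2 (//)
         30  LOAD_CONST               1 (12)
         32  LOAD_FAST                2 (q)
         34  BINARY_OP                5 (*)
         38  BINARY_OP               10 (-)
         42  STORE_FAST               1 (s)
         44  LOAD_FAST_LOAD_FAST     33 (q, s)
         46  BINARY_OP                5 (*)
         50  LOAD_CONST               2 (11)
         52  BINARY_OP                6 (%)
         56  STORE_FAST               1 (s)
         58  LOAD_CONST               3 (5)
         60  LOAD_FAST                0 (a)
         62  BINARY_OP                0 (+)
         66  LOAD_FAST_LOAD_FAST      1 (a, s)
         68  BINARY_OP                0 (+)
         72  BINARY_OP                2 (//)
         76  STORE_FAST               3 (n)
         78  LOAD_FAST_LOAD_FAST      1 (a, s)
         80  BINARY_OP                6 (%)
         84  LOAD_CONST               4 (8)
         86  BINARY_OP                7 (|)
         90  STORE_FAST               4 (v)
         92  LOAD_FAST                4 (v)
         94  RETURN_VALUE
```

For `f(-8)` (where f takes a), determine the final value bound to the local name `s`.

5

LOAD_FAST_LOAD_FAST a,a → push -8,-8. Stack: [-8, -8]
BINARY_OP - → -8 - -8 = 0. Stack: [0]
LOAD_FAST a → push -8. Stack: [0, -8]
BINARY_OP - → 0 - -8 = 8. Stack: [8]
STORE_FAST s → s=8. Stack: []
LOAD_FAST_LOAD_FAST s,a → push 8,-8. Stack: [8, -8]
BINARY_OP * → 8 * -8 = -64. Stack: [-64]
STORE_FAST q → q=-64. Stack: []
LOAD_FAST_LOAD_FAST s,a → push 8,-8. Stack: [8, -8]
BINARY_OP // → 8 // -8 = -1. Stack: [-1]
LOAD_CONST → push 12. Stack: [-1, 12]
LOAD_FAST q → push -64. Stack: [-1, 12, -64]
BINARY_OP * → 12 * -64 = -768. Stack: [-1, -768]
BINARY_OP - → -1 - -768 = 767. Stack: [767]
STORE_FAST s → s=767. Stack: []
LOAD_FAST_LOAD_FAST q,s → push -64,767. Stack: [-64, 767]
BINARY_OP * → -64 * 767 = -49088. Stack: [-49088]
LOAD_CONST → push 11. Stack: [-49088, 11]
BINARY_OP % → -49088 % 11 = 5. Stack: [5]
STORE_FAST s → s=5. Stack: []
LOAD_CONST → push 5. Stack: [5]
LOAD_FAST a → push -8. Stack: [5, -8]
BINARY_OP + → 5 + -8 = -3. Stack: [-3]
LOAD_FAST_LOAD_FAST a,s → push -8,5. Stack: [-3, -8, 5]
BINARY_OP + → -8 + 5 = -3. Stack: [-3, -3]
BINARY_OP // → -3 // -3 = 1. Stack: [1]
STORE_FAST n → n=1. Stack: []
LOAD_FAST_LOAD_FAST a,s → push -8,5. Stack: [-8, 5]
BINARY_OP % → -8 % 5 = 2. Stack: [2]
LOAD_CONST → push 8. Stack: [2, 8]
BINARY_OP | → 2 | 8 = 10. Stack: [10]
STORE_FAST v → v=10. Stack: []
LOAD_FAST v → push 10. Stack: [10]
RETURN_VALUE → return 10.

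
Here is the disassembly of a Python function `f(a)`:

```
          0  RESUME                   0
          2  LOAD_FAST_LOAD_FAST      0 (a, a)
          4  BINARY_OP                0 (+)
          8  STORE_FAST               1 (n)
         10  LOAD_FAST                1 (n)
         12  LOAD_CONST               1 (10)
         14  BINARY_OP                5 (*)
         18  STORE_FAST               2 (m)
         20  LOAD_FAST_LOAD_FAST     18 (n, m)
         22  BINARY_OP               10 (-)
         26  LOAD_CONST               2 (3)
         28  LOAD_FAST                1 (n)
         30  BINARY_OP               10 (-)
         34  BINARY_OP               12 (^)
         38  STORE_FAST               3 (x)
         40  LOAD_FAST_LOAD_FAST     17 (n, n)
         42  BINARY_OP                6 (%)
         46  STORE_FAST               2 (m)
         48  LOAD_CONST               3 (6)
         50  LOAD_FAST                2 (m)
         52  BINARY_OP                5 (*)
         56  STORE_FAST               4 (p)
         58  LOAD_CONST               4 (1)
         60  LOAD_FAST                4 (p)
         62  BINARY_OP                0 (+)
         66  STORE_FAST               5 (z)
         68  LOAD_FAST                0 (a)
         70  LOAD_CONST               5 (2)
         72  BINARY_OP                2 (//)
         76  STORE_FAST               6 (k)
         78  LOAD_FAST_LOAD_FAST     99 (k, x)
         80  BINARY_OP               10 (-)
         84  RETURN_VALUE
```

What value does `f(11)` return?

-210

LOAD_FAST_LOAD_FAST a,a → push 11,11. Stack: [11, 11]
BINARY_OP + → 11 + 11 = 22. Stack: [22]
STORE_FAST n → n=22. Stack: []
LOAD_FAST n → push 22. Stack: [22]
LOAD_CONST → push 10. Stack: [22, 10]
BINARY_OP * → 22 * 10 = 220. Stack: [220]
STORE_FAST m → m=220. Stack: []
LOAD_FAST_LOAD_FAST n,m → push 22,220. Stack: [22, 220]
BINARY_OP - → 22 - 220 = -198. Stack: [-198]
LOAD_CONST → push 3. Stack: [-198, 3]
LOAD_FAST n → push 22. Stack: [-198, 3, 22]
BINARY_OP - → 3 - 22 = -19. Stack: [-198, -19]
BINARY_OP ^ → -198 ^ -19 = 215. Stack: [215]
STORE_FAST x → x=215. Stack: []
LOAD_FAST_LOAD_FAST n,n → push 22,22. Stack: [22, 22]
BINARY_OP % → 22 % 22 = 0. Stack: [0]
STORE_FAST m → m=0. Stack: []
LOAD_CONST → push 6. Stack: [6]
LOAD_FAST m → push 0. Stack: [6, 0]
BINARY_OP * → 6 * 0 = 0. Stack: [0]
STORE_FAST p → p=0. Stack: []
LOAD_CONST → push 1. Stack: [1]
LOAD_FAST p → push 0. Stack: [1, 0]
BINARY_OP + → 1 + 0 = 1. Stack: [1]
STORE_FAST z → z=1. Stack: []
LOAD_FAST a → push 11. Stack: [11]
LOAD_CONST → push 2. Stack: [11, 2]
BINARY_OP // → 11 // 2 = 5. Stack: [5]
STORE_FAST k → k=5. Stack: []
LOAD_FAST_LOAD_FAST k,x → push 5,215. Stack: [5, 215]
BINARY_OP - → 5 - 215 = -210. Stack: [-210]
RETURN_VALUE → return -210.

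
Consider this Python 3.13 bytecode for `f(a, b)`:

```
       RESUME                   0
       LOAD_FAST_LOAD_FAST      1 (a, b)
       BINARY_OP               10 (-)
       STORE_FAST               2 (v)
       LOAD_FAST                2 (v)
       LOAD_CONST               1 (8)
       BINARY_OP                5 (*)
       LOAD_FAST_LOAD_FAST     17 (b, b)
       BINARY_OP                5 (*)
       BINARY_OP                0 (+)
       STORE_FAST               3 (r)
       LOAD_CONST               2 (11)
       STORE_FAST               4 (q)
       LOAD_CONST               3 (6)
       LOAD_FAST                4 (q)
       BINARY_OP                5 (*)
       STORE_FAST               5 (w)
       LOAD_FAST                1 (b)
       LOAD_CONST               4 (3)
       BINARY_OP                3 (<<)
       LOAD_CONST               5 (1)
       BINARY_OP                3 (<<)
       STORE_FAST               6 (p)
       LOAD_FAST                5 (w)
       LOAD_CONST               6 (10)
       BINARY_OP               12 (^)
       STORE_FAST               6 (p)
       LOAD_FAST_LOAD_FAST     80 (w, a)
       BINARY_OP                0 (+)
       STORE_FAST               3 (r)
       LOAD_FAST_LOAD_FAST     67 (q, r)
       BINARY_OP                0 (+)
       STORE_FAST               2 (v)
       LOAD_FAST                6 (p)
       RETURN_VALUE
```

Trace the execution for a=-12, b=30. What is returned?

72

LOAD_FAST_LOAD_FAST a,b → push -12,30. Stack: [-12, 30]
BINARY_OP - → -12 - 30 = -42. Stack: [-42]
STORE_FAST v → v=-42. Stack: []
LOAD_FAST v → push -42. Stack: [-42]
LOAD_CONST → push 8. Stack: [-42, 8]
BINARY_OP * → -42 * 8 = -336. Stack: [-336]
LOAD_FAST_LOAD_FAST b,b → push 30,30. Stack: [-336, 30, 30]
BINARY_OP * → 30 * 30 = 900. Stack: [-336, 900]
BINARY_OP + → -336 + 900 = 564. Stack: [564]
STORE_FAST r → r=564. Stack: []
LOAD_CONST → push 11. Stack: [11]
STORE_FAST q → q=11. Stack: []
LOAD_CONST → push 6. Stack: [6]
LOAD_FAST q → push 11. Stack: [6, 11]
BINARY_OP * → 6 * 11 = 66. Stack: [66]
STORE_FAST w → w=66. Stack: []
LOAD_FAST b → push 30. Stack: [30]
LOAD_CONST → push 3. Stack: [30, 3]
BINARY_OP << → 30 << 3 = 240. Stack: [240]
LOAD_CONST → push 1. Stack: [240, 1]
BINARY_OP << → 240 << 1 = 480. Stack: [480]
STORE_FAST p → p=480. Stack: []
LOAD_FAST w → push 66. Stack: [66]
LOAD_CONST → push 10. Stack: [66, 10]
BINARY_OP ^ → 66 ^ 10 = 72. Stack: [72]
STORE_FAST p → p=72. Stack: []
LOAD_FAST_LOAD_FAST w,a → push 66,-12. Stack: [66, -12]
BINARY_OP + → 66 + -12 = 54. Stack: [54]
STORE_FAST r → r=54. Stack: []
LOAD_FAST_LOAD_FAST q,r → push 11,54. Stack: [11, 54]
BINARY_OP + → 11 + 54 = 65. Stack: [65]
STORE_FAST v → v=65. Stack: []
LOAD_FAST p → push 72. Stack: [72]
RETURN_VALUE → return 72.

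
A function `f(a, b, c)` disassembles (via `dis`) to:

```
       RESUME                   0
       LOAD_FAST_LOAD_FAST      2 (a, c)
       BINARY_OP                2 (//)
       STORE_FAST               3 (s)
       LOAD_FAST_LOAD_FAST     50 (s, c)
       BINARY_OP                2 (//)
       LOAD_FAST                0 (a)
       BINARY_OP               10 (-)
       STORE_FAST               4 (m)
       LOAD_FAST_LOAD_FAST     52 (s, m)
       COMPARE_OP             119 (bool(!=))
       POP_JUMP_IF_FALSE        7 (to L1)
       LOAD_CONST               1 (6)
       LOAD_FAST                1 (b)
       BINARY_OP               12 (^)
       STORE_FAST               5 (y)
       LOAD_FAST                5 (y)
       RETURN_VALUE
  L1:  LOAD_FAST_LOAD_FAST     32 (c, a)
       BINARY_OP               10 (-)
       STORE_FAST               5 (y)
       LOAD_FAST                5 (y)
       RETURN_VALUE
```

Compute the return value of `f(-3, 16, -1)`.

22

LOAD_FAST_LOAD_FAST a,c → push -3,-1. Stack: [-3, -1]
BINARY_OP // → -3 // -1 = 3. Stack: [3]
STORE_FAST s → s=3. Stack: []
LOAD_FAST_LOAD_FAST s,c → push 3,-1. Stack: [3, -1]
BINARY_OP // → 3 // -1 = -3. Stack: [-3]
LOAD_FAST a → push -3. Stack: [-3, -3]
BINARY_OP - → -3 - -3 = 0. Stack: [0]
STORE_FAST m → m=0. Stack: []
LOAD_FAST_LOAD_FAST s,m → push 3,0. Stack: [3, 0]
COMPARE_OP bool(!=) → 3 vs 0 = True. Stack: [True]
POP_JUMP_IF_FALSE → pop True; no jump. Stack: []
LOAD_CONST → push 6. Stack: [6]
LOAD_FAST b → push 16. Stack: [6, 16]
BINARY_OP ^ → 6 ^ 16 = 22. Stack: [22]
STORE_FAST y → y=22. Stack: []
LOAD_FAST y → push 22. Stack: [22]
RETURN_VALUE → return 22.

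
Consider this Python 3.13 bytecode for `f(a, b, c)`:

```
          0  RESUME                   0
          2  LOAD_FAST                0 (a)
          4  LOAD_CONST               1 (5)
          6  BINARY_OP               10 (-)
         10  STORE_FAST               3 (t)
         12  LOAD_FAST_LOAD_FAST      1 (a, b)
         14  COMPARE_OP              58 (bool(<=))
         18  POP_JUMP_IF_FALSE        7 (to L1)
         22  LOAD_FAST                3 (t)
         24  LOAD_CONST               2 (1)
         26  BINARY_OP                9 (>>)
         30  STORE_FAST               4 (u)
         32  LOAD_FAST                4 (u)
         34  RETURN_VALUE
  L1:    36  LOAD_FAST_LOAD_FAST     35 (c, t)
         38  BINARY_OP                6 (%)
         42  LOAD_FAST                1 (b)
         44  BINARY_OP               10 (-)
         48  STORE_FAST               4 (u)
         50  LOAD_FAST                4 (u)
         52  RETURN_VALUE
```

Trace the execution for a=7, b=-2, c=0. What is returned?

2

LOAD_FAST a → push 7. Stack: [7]
LOAD_CONST → push 5. Stack: [7, 5]
BINARY_OP - → 7 - 5 = 2. Stack: [2]
STORE_FAST t → t=2. Stack: []
LOAD_FAST_LOAD_FAST a,b → push 7,-2. Stack: [7, -2]
COMPARE_OP bool(<=) → 7 vs -2 = False. Stack: [False]
POP_JUMP_IF_FALSE → pop False; jump. Stack: []
LOAD_FAST_LOAD_FAST c,t → push 0,2. Stack: [0, 2]
BINARY_OP % → 0 % 2 = 0. Stack: [0]
LOAD_FAST b → push -2. Stack: [0, -2]
BINARY_OP - → 0 - -2 = 2. Stack: [2]
STORE_FAST u → u=2. Stack: []
LOAD_FAST u → push 2. Stack: [2]
RETURN_VALUE → return 2.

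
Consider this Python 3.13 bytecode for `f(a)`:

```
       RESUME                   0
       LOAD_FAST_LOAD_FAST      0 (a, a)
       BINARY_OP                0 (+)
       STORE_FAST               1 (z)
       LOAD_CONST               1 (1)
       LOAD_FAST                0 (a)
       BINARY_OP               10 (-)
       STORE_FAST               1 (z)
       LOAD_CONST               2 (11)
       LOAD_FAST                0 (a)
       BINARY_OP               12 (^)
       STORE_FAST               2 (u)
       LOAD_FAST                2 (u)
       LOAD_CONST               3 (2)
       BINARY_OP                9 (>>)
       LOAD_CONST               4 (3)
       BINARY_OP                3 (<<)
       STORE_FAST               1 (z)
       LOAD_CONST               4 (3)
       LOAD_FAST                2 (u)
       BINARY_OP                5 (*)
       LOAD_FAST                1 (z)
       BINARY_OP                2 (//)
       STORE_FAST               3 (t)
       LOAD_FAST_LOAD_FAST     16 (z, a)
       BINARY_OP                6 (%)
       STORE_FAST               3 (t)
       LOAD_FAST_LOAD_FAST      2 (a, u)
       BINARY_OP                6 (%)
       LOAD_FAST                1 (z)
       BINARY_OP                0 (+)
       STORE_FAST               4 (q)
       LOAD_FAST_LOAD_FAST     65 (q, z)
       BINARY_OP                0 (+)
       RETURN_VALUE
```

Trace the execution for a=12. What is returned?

LOAD_FAST_LOAD_FAST a,a → push 12,12. Stack: [12, 12]
BINARY_OP + → 12 + 12 = 24. Stack: [24]
STORE_FAST z → z=24. Stack: []
LOAD_CONST → push 1. Stack: [1]
LOAD_FAST a → push 12. Stack: [1, 12]
BINARY_OP - → 1 - 12 = -11. Stack: [-11]
STORE_FAST z → z=-11. Stack: []
LOAD_CONST → push 11. Stack: [11]
LOAD_FAST a → push 12. Stack: [11, 12]
BINARY_OP ^ → 11 ^ 12 = 7. Stack: [7]
STORE_FAST u → u=7. Stack: []
LOAD_FAST u → push 7. Stack: [7]
LOAD_CONST → push 2. Stack: [7, 2]
BINARY_OP >> → 7 >> 2 = 1. Stack: [1]
LOAD_CONST → push 3. Stack: [1, 3]
BINARY_OP << → 1 << 3 = 8. Stack: [8]
STORE_FAST z → z=8. Stack: []
LOAD_CONST → push 3. Stack: [3]
LOAD_FAST u → push 7. Stack: [3, 7]
BINARY_OP * → 3 * 7 = 21. Stack: [21]
LOAD_FAST z → push 8. Stack: [21, 8]
BINARY_OP // → 21 // 8 = 2. Stack: [2]
STORE_FAST t → t=2. Stack: []
LOAD_FAST_LOAD_FAST z,a → push 8,12. Stack: [8, 12]
BINARY_OP % → 8 % 12 = 8. Stack: [8]
STORE_FAST t → t=8. Stack: []
LOAD_FAST_LOAD_FAST a,u → push 12,7. Stack: [12, 7]
BINARY_OP % → 12 % 7 = 5. Stack: [5]
LOAD_FAST z → push 8. Stack: [5, 8]
BINARY_OP + → 5 + 8 = 13. Stack: [13]
STORE_FAST q → q=13. Stack: []
LOAD_FAST_LOAD_FAST q,z → push 13,8. Stack: [13, 8]
BINARY_OP + → 13 + 8 = 21. Stack: [21]
RETURN_VALUE → return 21.

21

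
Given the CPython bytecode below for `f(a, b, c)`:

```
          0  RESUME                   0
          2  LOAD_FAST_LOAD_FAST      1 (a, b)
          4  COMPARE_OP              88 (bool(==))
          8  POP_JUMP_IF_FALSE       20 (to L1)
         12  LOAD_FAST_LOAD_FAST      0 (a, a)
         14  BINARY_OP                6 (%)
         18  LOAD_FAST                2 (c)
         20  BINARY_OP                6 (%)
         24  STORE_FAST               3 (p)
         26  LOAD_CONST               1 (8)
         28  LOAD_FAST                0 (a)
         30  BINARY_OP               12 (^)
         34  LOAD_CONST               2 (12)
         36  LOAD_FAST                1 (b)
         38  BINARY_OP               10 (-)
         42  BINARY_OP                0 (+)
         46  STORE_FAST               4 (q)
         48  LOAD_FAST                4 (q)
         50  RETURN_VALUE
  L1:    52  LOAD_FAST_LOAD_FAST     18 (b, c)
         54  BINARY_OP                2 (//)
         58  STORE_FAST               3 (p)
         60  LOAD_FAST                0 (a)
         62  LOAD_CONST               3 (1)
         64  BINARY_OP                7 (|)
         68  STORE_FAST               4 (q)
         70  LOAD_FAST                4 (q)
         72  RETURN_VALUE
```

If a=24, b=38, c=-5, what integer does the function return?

LOAD_FAST_LOAD_FAST a,b → push 24,38. Stack: [24, 38]
COMPARE_OP bool(==) → 24 vs 38 = False. Stack: [False]
POP_JUMP_IF_FALSE → pop False; jump. Stack: []
LOAD_FAST_LOAD_FAST b,c → push 38,-5. Stack: [38, -5]
BINARY_OP // → 38 // -5 = -8. Stack: [-8]
STORE_FAST p → p=-8. Stack: []
LOAD_FAST a → push 24. Stack: [24]
LOAD_CONST → push 1. Stack: [24, 1]
BINARY_OP | → 24 | 1 = 25. Stack: [25]
STORE_FAST q → q=25. Stack: []
LOAD_FAST q → push 25. Stack: [25]
RETURN_VALUE → return 25.

25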